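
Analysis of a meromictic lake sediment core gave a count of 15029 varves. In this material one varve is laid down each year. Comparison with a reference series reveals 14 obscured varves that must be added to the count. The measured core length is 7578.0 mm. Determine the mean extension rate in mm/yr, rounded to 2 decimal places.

After corrections the count is 15029 + 14 = 15043 varves.
Extension rate ≈ 7578.0 / 15043 = 0.50 mm/yr.

0.50 mm/yr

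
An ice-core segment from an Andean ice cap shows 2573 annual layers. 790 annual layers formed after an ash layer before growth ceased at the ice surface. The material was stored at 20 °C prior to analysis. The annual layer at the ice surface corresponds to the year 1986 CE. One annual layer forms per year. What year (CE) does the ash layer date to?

1196 CE

790 annual layers formed after the ash layer.
The annual layer at the ice surface is 1986 CE, so the ash layer dates to 1986 − 790 = 1196 CE.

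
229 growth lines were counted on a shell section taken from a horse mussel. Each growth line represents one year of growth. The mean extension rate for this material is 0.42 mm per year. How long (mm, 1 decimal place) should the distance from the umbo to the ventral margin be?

The record spans 229 years at 0.42 mm per year.
Length ≈ 0.42 × 229 = 96.2 mm.

96.2 mm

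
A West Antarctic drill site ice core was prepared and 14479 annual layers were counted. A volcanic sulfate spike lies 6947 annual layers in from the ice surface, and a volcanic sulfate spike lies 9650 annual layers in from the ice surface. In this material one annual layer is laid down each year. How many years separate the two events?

The two markers are separated by 9650 − 6947 = 2703 annual layers.
One annual layer per year makes the interval 2703 years.

2703 years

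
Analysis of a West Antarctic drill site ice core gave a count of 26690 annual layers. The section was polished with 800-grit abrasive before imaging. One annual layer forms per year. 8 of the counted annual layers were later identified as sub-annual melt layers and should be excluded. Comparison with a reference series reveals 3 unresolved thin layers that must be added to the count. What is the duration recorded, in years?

26685 years

Correcting the raw count gives 26690 − 8 + 3 = 26685 true annual layers.
With a one-to-one annual layer periodicity this is 26685 years.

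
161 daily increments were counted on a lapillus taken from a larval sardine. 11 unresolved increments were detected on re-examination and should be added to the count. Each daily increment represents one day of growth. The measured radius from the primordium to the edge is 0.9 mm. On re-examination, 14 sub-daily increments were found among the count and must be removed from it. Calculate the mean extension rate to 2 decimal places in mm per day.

0.01 mm per day

Adjusted count: 161 − 14 + 11 = 158 daily increments.
0.9 mm over 158 days gives 0.9 / 158 ≈ 0.01 mm per day.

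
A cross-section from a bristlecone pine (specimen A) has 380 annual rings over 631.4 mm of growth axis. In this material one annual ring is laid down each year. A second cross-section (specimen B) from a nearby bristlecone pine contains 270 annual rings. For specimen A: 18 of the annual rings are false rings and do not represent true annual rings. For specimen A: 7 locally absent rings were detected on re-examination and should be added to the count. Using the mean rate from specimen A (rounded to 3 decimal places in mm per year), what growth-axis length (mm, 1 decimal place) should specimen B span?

462.0 mm

Specimen A: correcting the raw count gives 380 − 18 + 7 = 369 true annual rings.
A: 631.4 mm over 369 years gives 631.4 / 369 ≈ 1.711 mm/yr.
For B, 1.711 mm/year × 270 years = 462.0 mm.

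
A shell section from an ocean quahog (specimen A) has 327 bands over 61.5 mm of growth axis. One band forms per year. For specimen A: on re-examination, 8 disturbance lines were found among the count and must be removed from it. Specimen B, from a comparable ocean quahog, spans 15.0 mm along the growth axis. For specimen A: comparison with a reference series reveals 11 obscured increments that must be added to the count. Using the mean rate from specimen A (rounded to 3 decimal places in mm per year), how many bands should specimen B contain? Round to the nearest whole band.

Specimen A: correcting the raw count gives 327 − 8 + 11 = 330 true bands.
A: Extension rate ≈ 61.5 / 330 = 0.186 mm per year.
Specimen B: 15.0 mm / 0.186 mm per year = 80.65 years ≈ 81 bands.

81 bands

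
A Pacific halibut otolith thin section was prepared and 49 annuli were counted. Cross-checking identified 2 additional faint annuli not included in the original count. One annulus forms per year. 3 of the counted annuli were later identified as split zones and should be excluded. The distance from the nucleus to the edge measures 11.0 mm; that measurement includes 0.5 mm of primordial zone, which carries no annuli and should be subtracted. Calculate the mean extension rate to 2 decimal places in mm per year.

0.22 mm per year

Correcting the raw count gives 49 − 3 + 2 = 48 true annuli.
The growth record spans 11.0 − 0.5 = 10.5 mm.
10.5 mm over 48 years gives 10.5 / 48 ≈ 0.22 mm per year.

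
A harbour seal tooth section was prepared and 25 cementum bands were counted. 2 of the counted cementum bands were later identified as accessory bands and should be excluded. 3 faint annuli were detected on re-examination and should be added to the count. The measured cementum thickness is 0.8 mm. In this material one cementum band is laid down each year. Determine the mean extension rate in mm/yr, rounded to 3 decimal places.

0.031 mm/yr

True cementum band count = 25 − 2 + 3 = 26.
Mean rate = 0.8 mm / 26 years ≈ 0.031 mm/yr.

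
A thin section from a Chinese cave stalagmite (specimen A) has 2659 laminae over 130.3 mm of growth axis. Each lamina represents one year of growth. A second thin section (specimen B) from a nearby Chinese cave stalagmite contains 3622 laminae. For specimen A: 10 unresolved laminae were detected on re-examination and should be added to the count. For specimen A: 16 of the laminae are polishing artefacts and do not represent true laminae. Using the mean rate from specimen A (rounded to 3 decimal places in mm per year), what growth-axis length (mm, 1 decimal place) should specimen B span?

177.5 mm

Specimen A: correcting the raw count gives 2659 − 16 + 10 = 2653 true laminae.
A: 130.3 mm over 2653 years gives 130.3 / 2653 ≈ 0.049 mm/year.
For B, 0.049 mm/year × 3622 years = 177.5 mm.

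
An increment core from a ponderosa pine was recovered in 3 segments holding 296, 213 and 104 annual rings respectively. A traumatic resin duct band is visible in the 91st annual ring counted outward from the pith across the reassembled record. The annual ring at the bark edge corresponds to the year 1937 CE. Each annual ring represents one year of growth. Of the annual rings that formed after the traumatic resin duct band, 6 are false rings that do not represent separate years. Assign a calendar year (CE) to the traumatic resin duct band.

Total annual rings = 296 + 213 + 104 = 613.
613 − 91 = 522 annual rings lie beyond the traumatic resin duct band toward the bark edge.
Excluding 6 false annual rings: 522 − 6 = 516.
Counting back 516 years from 1937 CE places the traumatic resin duct band in 1937 − 516 = 1421 CE.

1421 CE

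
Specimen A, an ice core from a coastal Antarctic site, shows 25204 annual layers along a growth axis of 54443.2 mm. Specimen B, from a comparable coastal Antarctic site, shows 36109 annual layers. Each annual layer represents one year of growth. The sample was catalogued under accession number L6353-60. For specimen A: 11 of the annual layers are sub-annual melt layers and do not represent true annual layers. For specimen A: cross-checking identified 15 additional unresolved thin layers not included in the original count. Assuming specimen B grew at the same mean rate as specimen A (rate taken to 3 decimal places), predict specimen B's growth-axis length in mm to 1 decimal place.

77995.4 mm

Specimen A: adjusted count: 25204 − 11 + 15 = 25208 annual layers.
A: Extension rate ≈ 54443.2 / 25208 = 2.160 mm/yr.
For B, 2.160 mm/year × 36109 years = 77995.4 mm.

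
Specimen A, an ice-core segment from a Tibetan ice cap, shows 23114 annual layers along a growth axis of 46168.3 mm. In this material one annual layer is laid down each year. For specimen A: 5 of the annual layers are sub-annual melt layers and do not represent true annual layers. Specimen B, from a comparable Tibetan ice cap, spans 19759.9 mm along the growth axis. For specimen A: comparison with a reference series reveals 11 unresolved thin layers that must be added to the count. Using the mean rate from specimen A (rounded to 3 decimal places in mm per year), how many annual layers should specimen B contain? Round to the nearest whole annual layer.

9895 annual layers

Specimen A: true annual layer count = 23114 − 5 + 11 = 23120.
A: 46168.3 mm over 23120 years gives 46168.3 / 23120 ≈ 1.997 mm per year.
Specimen B: 19759.9 mm / 1.997 mm per year = 9894.79 years ≈ 9895 annual layers.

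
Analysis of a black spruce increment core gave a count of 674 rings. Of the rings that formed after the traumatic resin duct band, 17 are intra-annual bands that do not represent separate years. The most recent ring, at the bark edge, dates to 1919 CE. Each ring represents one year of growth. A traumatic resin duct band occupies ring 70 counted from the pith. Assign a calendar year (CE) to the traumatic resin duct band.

Between ring 70 and the bark edge there are 674 − 70 = 604 rings.
Excluding 17 false rings: 604 − 17 = 587.
Counting back 587 years from 1919 CE places the traumatic resin duct band in 1919 − 587 = 1332 CE.

1332 CE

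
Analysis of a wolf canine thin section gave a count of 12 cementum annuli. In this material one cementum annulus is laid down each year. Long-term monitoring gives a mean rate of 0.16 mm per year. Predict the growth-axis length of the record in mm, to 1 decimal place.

1.9 mm

12 years of growth are recorded.
12 years at 0.16 mm/year gives 0.16 × 12 = 1.9 mm.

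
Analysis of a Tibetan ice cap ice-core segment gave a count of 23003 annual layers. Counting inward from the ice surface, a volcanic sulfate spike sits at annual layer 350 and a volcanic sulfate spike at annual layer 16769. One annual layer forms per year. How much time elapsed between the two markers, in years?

16769 − 350 = 16419 annual layers lie between the two events.
At one annual layer per year, 16419 years elapsed between them.

16419 years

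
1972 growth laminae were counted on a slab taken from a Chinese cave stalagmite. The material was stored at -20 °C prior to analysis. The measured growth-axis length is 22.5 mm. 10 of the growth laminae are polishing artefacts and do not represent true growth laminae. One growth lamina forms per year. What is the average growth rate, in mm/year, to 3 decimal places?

0.011 mm/year

After corrections the count is 1972 − 10 = 1962 growth laminae.
Mean rate = 22.5 mm / 1962 years ≈ 0.011 mm/year.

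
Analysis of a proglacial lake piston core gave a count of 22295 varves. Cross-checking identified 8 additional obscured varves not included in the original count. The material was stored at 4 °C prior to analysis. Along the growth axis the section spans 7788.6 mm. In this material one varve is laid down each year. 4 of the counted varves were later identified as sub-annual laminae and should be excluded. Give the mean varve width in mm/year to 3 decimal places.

Adjusted count: 22295 − 4 + 8 = 22299 varves.
Mean rate = 7788.6 mm / 22299 years ≈ 0.349 mm/year.

0.349 mm/year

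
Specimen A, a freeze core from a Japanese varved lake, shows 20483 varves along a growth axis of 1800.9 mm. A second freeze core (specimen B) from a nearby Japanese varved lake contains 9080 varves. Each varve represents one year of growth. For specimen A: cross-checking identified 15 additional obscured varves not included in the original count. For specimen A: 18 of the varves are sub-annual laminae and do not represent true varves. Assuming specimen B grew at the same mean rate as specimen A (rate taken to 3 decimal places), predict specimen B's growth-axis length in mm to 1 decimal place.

Specimen A: true varve count = 20483 − 18 + 15 = 20480.
A: Extension rate ≈ 1800.9 / 20480 = 0.088 mm/yr.
Length of B = 0.088 × 9080 = 799.0 mm.

799.0 mm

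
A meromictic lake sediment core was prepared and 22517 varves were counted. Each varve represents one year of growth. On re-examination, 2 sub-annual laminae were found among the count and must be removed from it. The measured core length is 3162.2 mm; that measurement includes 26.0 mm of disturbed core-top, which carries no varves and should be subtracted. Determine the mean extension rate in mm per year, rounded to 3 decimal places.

0.139 mm per year

Correcting the raw count gives 22517 − 2 = 22515 true varves.
Removing the 26.0 mm offcut leaves 3162.2 − 26.0 = 3136.2 mm.
Mean rate = 3136.2 mm / 22515 years ≈ 0.139 mm per year.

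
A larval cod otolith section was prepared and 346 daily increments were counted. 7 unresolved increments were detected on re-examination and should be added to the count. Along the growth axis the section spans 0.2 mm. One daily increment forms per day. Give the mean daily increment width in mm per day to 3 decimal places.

0.001 mm per day

Correcting the raw count gives 346 + 7 = 353 true daily increments.
0.2 mm over 353 days gives 0.2 / 353 ≈ 0.001 mm per day.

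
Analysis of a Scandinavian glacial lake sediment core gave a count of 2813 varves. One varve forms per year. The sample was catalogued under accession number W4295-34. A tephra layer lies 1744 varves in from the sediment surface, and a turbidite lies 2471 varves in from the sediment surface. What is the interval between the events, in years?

727 yr

The two markers are separated by 2471 − 1744 = 727 varves.
That is 727 years at one varve per year.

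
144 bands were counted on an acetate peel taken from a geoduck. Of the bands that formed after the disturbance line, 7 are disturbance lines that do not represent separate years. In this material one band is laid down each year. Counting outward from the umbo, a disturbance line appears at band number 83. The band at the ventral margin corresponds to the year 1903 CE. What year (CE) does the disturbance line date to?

1849 CE

The disturbance line sits at band 83 from the umbo, so 144 − 83 = 61 bands formed after it.
Removing the 7 false bands leaves 61 − 7 = 54 true bands beyond the disturbance line.
Counting back 54 years from 1903 CE places the disturbance line in 1903 − 54 = 1849 CE.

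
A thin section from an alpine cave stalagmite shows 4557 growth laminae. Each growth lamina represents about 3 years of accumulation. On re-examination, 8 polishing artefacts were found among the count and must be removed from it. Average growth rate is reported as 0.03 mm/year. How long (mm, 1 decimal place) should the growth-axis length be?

Adjusted count: 4557 − 8 = 4549 growth laminae.
4549 growth laminae at 3 years each span 4549 × 3 = 13647 years.
Predicted length = 0.03 mm/year × 13647 years = 409.4 mm.

409.4 mm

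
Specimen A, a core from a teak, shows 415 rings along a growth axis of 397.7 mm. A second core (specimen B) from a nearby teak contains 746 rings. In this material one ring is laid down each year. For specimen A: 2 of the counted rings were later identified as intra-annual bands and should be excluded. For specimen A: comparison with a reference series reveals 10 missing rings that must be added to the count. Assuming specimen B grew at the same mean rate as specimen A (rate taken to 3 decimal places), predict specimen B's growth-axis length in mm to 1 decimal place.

Specimen A: true ring count = 415 − 2 + 10 = 423.
A: Extension rate ≈ 397.7 / 423 = 0.940 mm/year.
Length of B = 0.940 × 746 = 701.2 mm.

701.2 mm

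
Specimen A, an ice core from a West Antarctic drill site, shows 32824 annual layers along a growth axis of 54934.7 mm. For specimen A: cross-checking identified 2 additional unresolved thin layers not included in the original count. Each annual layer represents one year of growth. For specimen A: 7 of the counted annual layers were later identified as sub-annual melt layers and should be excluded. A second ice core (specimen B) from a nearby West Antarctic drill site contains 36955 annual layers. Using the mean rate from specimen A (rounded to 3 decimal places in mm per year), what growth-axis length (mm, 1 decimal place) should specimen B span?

61862.7 mm

Specimen A: adjusted count: 32824 − 7 + 2 = 32819 annual layers.
A: 54934.7 mm over 32819 years gives 54934.7 / 32819 ≈ 1.674 mm per year.
B's length ≈ 1.674 × 36955 = 61862.7 mm.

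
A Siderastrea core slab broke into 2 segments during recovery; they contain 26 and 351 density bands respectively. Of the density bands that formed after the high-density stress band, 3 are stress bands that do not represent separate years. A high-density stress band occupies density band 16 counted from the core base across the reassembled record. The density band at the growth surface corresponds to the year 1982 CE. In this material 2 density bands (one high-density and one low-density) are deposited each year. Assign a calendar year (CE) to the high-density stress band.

Total density bands = 26 + 351 = 377.
377 − 16 = 361 density bands lie beyond the high-density stress band toward the growth surface.
Removing the 3 false density bands leaves 361 − 3 = 358 true density bands beyond the high-density stress band.
Dividing by 2 density bands per year: 358 / 2 = 179 years.
The density band at the growth surface is 1982 CE, so the high-density stress band dates to 1982 − 179 = 1803 CE.

1803 CE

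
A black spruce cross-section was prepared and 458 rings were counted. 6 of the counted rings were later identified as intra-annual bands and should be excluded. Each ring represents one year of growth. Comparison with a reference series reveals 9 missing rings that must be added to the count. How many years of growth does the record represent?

461 years

True ring count = 458 − 6 + 9 = 461.
With a one-to-one ring periodicity this is 461 years.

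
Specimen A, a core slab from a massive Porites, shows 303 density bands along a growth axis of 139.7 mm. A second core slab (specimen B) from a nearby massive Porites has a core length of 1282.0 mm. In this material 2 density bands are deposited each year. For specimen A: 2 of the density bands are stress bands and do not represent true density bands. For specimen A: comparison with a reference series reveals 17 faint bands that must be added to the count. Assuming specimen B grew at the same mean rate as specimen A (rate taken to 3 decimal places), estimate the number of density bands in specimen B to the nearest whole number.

2917 density bands

Specimen A: after corrections the count is 303 − 2 + 17 = 318 density bands.
Specimen A: 318 density bands at 2 per year is 318 / 2 = 159 years.
A: 139.7 mm over 159 years gives 139.7 / 159 ≈ 0.879 mm per year.
Specimen B: 1282.0 mm / 0.879 mm per year = 1458.48 years; at 2 density bands per year that is 1458.48 × 2 ≈ 2917 density bands.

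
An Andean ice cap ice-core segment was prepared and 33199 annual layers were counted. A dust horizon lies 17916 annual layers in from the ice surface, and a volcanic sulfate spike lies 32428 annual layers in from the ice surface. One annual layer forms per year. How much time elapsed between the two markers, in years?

The two markers are separated by 32428 − 17916 = 14512 annual layers.
That is 14512 years at one annual layer per year.

14512 years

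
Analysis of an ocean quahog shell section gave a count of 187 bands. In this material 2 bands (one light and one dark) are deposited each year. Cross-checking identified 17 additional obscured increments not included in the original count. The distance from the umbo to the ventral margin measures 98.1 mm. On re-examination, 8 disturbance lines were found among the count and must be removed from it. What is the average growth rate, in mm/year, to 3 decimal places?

After corrections the count is 187 − 8 + 17 = 196 bands.
Dividing by 2 bands per year: 196 / 2 = 98 years.
98.1 mm over 98 years gives 98.1 / 98 ≈ 1.001 mm/year.

1.001 mm/year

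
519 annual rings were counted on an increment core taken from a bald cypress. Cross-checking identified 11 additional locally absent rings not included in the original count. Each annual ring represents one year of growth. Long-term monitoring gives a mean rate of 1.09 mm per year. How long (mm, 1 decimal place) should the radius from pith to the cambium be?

After corrections the count is 519 + 11 = 530 annual rings.
530 years at 1.09 mm/year gives 1.09 × 530 = 577.7 mm.

577.7 mm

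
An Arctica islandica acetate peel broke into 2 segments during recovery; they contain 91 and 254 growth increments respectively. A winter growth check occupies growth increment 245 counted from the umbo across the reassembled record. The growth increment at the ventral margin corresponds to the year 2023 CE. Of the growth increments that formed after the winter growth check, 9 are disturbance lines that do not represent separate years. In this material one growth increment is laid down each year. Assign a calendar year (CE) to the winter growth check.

Total growth increments = 91 + 254 = 345.
The winter growth check sits at growth increment 245 from the umbo, so 345 − 245 = 100 growth increments formed after it.
Removing the 9 false growth increments leaves 100 − 9 = 91 true growth increments beyond the winter growth check.
Counting back 91 years from 2023 CE places the winter growth check in 2023 − 91 = 1932 CE.

1932 CE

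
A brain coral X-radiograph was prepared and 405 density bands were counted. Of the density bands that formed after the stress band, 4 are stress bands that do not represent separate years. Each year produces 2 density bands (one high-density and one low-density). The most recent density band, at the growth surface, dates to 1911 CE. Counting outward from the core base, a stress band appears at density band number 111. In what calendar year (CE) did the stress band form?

Between density band 111 and the growth surface there are 405 − 111 = 294 density bands.
Removing the 4 false density bands leaves 294 − 4 = 290 true density bands beyond the stress band.
Dividing by 2 density bands per year: 290 / 2 = 145 years.
Counting back 145 years from 1911 CE places the stress band in 1911 − 145 = 1766 CE.

1766 CE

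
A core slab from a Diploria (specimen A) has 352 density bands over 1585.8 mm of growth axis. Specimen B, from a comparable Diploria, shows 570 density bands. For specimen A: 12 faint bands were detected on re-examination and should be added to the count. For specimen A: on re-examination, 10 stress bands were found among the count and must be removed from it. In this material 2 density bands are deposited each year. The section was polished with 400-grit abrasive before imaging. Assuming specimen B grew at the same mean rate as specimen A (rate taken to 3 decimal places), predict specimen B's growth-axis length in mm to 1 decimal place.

2553.3 mm

Specimen A: correcting the raw count gives 352 − 10 + 12 = 354 true density bands.
Specimen A: 354 density bands at 2 per year is 354 / 2 = 177 years.
A: Extension rate ≈ 1585.8 / 177 = 8.959 mm per year.
Specimen B: 570 density bands at 2 per year is 570 / 2 = 285 years. Length of B = 8.959 × 285 = 2553.3 mm.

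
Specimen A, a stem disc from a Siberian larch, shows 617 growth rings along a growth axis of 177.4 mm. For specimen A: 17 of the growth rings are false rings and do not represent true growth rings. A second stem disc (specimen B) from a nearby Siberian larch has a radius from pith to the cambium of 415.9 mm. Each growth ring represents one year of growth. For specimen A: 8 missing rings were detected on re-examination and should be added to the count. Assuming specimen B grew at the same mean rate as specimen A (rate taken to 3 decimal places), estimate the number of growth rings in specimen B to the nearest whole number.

1424 growth rings

Specimen A: correcting the raw count gives 617 − 17 + 8 = 608 true growth rings.
A: Mean rate = 177.4 mm / 608 years ≈ 0.292 mm/yr.
Specimen B: 415.9 mm / 0.292 mm per year = 1424.32 years ≈ 1424 growth rings.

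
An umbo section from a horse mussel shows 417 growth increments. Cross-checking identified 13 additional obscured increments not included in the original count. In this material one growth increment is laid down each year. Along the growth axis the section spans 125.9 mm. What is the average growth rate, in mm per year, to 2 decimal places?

0.29 mm per year

True growth increment count = 417 + 13 = 430.
125.9 mm over 430 years gives 125.9 / 430 ≈ 0.29 mm per year.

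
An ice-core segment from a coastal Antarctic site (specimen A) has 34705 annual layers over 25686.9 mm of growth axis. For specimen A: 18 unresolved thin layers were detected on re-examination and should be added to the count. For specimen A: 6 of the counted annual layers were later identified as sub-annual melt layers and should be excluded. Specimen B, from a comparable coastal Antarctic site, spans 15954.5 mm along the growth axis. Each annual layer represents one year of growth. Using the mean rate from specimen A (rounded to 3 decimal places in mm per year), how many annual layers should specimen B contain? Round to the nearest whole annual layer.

Specimen A: correcting the raw count gives 34705 − 6 + 18 = 34717 true annual layers.
A: Mean rate = 25686.9 mm / 34717 years ≈ 0.740 mm/yr.
Specimen B: 15954.5 mm / 0.740 mm per year = 21560.14 years ≈ 21560 annual layers.

21560 annual layers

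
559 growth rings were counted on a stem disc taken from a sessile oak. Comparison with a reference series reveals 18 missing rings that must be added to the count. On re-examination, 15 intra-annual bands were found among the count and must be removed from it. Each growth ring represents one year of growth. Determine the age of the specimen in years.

562 yr

Adjusted count: 559 − 15 + 18 = 562 growth rings.
One growth ring per year makes the duration 562 years.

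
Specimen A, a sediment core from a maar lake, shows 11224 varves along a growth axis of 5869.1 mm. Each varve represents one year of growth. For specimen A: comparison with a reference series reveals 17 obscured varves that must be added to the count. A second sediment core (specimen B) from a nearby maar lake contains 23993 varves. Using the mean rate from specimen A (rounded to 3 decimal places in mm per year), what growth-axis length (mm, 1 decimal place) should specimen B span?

12524.3 mm

Specimen A: after corrections the count is 11224 + 17 = 11241 varves.
A: Extension rate ≈ 5869.1 / 11241 = 0.522 mm/yr.
Length of B = 0.522 × 23993 = 12524.3 mm.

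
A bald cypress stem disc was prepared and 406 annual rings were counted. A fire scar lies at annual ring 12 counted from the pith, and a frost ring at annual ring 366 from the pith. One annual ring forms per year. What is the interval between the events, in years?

354 yr

366 − 12 = 354 annual rings lie between the two events.
One annual ring per year makes the interval 354 years.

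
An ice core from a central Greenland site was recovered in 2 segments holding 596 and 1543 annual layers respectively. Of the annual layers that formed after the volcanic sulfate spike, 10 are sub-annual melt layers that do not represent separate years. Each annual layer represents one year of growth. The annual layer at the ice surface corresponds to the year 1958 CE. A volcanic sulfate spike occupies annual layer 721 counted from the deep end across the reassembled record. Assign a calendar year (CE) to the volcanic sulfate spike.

Total annual layers = 596 + 1543 = 2139.
Between annual layer 721 and the ice surface there are 2139 − 721 = 1418 annual layers.
Excluding 10 false annual layers: 1418 − 10 = 1408.
The annual layer at the ice surface is 1958 CE, so the volcanic sulfate spike dates to 1958 − 1408 = 550 CE.

550 CE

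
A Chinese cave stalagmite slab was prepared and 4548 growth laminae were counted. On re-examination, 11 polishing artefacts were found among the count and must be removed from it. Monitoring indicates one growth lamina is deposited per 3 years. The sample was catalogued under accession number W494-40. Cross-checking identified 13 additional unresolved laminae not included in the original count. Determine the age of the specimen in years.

After corrections the count is 4548 − 11 + 13 = 4550 growth laminae.
At 3 years per growth lamina, 4550 × 3 = 13650 years.

13650 yr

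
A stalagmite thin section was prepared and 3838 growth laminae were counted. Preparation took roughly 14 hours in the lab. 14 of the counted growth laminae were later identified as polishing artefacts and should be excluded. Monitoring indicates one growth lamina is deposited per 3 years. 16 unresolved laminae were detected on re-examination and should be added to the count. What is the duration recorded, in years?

After corrections the count is 3838 − 14 + 16 = 3840 growth laminae.
3840 growth laminae at 3 years each span 3840 × 3 = 11520 years.

11520 years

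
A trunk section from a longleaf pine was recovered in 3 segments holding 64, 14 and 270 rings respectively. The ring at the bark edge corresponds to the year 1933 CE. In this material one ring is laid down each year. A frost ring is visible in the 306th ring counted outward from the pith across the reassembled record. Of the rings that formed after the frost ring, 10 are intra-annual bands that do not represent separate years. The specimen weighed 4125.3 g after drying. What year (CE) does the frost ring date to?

Total rings = 64 + 14 + 270 = 348.
The frost ring sits at ring 306 from the pith, so 348 − 306 = 42 rings formed after it.
Removing the 10 false rings leaves 42 − 10 = 32 true rings beyond the frost ring.
Counting back 32 years from 1933 CE places the frost ring in 1933 − 32 = 1901 CE.

1901 CE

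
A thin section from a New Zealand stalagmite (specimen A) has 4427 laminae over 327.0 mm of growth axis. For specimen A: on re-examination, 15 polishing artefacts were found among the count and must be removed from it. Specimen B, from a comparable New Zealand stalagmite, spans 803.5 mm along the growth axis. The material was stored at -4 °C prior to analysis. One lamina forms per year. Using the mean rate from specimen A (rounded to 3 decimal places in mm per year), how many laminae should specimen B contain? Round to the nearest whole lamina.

Specimen A: true lamina count = 4427 − 15 = 4412.
A: Extension rate ≈ 327.0 / 4412 = 0.074 mm/yr.
For B, 803.5 / 0.074 = 10858.11 years ≈ 10858 laminae.

10858 laminae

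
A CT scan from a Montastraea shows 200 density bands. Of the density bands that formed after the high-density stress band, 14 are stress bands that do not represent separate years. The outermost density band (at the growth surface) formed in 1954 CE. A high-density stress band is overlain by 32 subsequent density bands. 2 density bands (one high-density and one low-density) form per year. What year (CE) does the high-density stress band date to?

1945 CE

32 density bands formed after the high-density stress band.
32 − 14 false = 18 true density bands after the high-density stress band.
Dividing by 2 density bands per year: 18 / 2 = 9 years.
Counting back 9 years from 1954 CE places the high-density stress band in 1954 − 9 = 1945 CE.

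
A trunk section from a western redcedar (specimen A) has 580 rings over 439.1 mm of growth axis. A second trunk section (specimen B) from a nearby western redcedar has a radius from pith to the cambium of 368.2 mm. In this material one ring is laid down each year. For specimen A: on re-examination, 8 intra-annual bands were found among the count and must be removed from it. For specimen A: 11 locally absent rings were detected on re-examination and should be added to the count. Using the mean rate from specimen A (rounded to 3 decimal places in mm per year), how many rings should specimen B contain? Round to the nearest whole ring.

Specimen A: after corrections the count is 580 − 8 + 11 = 583 rings.
A: Mean rate = 439.1 mm / 583 years ≈ 0.753 mm per year.
B spans 368.2 / 0.753 = 488.98 years ≈ 489 rings.

489 rings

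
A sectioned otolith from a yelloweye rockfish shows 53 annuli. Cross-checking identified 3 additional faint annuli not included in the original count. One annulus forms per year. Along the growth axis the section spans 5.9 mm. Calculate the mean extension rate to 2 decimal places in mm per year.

After corrections the count is 53 + 3 = 56 annuli.
Extension rate ≈ 5.9 / 56 = 0.11 mm per year.

0.11 mm per year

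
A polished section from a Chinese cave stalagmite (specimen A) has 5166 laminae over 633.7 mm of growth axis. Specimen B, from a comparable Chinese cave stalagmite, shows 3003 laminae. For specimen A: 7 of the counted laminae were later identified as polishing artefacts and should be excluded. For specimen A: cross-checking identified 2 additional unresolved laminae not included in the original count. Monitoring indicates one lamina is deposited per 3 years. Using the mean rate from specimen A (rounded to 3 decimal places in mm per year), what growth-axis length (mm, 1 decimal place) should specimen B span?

Specimen A: adjusted count: 5166 − 7 + 2 = 5161 laminae.
Specimen A: at 3 years per lamina, 5161 × 3 = 15483 years.
A: Extension rate ≈ 633.7 / 15483 = 0.041 mm/yr.
Specimen B: at 3 years per lamina, 3003 × 3 = 9009 years. For B, 0.041 mm/year × 9009 years = 369.4 mm.

369.4 mm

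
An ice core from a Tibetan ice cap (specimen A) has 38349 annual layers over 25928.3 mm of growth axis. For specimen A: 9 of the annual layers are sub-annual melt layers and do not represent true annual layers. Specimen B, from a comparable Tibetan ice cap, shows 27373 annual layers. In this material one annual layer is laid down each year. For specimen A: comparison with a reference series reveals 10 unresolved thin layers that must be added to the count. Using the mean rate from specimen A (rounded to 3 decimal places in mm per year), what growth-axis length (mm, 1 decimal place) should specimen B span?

Specimen A: correcting the raw count gives 38349 − 9 + 10 = 38350 true annual layers.
A: 25928.3 mm over 38350 years gives 25928.3 / 38350 ≈ 0.676 mm/year.
For B, 0.676 mm/year × 27373 years = 18504.1 mm.

18504.1 mm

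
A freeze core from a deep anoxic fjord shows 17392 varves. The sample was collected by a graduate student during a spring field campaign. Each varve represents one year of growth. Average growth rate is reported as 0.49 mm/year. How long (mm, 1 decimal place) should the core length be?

8522.1 mm

The record spans 17392 years at 0.49 mm per year.
17392 years at 0.49 mm/year gives 0.49 × 17392 = 8522.1 mm.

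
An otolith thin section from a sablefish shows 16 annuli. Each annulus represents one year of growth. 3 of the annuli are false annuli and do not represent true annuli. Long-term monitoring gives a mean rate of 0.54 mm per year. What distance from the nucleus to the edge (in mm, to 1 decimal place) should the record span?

True annulus count = 16 − 3 = 13.
Length ≈ 0.54 × 13 = 7.0 mm.

7.0 mm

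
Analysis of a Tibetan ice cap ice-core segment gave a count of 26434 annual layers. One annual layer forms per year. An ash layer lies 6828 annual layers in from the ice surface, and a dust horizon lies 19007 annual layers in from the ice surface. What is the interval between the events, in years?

Separation: 19007 − 6828 = 12179 annual layers.
One annual layer per year makes the interval 12179 years.

12179 years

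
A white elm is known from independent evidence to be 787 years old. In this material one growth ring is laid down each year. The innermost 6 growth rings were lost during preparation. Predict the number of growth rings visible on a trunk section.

781 growth rings

One growth ring per year gives 787 growth rings over 787 years.
Less the 6 uncaptured growth rings: 787 − 6 = 781.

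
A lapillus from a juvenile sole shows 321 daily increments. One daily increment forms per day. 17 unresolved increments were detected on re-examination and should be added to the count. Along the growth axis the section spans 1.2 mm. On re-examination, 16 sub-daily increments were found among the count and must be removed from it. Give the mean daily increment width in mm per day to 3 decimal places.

After corrections the count is 321 − 16 + 17 = 322 daily increments.
1.2 mm over 322 days gives 1.2 / 322 ≈ 0.004 mm per day.

0.004 mm per day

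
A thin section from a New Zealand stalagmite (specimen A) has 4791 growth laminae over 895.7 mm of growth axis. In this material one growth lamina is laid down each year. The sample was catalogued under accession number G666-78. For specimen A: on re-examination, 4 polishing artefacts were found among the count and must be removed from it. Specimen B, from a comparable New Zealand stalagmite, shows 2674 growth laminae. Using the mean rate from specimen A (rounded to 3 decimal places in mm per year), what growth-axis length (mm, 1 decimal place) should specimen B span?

Specimen A: correcting the raw count gives 4791 − 4 = 4787 true growth laminae.
A: 895.7 mm over 4787 years gives 895.7 / 4787 ≈ 0.187 mm/year.
Length of B = 0.187 × 2674 = 500.0 mm.

500.0 mm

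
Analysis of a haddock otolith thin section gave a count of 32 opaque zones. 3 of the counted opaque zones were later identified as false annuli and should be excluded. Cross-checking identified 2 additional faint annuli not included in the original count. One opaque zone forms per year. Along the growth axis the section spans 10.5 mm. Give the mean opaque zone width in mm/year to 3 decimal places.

Adjusted count: 32 − 3 + 2 = 31 opaque zones.
Mean rate = 10.5 mm / 31 years ≈ 0.339 mm/year.

0.339 mm/year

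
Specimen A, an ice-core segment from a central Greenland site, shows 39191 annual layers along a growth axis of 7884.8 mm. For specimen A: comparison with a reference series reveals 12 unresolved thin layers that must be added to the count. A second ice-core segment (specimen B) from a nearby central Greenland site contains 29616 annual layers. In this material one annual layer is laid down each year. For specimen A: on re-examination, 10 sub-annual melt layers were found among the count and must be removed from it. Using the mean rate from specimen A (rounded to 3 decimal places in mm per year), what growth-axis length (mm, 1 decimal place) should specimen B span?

Specimen A: after corrections the count is 39191 − 10 + 12 = 39193 annual layers.
A: 7884.8 mm over 39193 years gives 7884.8 / 39193 ≈ 0.201 mm/yr.
For B, 0.201 mm/year × 29616 years = 5952.8 mm.

5952.8 mm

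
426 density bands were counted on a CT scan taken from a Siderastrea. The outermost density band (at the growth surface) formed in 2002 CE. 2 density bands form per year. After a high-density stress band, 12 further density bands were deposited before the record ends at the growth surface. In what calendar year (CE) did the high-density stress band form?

There are 12 density bands younger than the high-density stress band.
Dividing by 2 density bands per year: 12 / 2 = 6 years.
The density band at the growth surface is 2002 CE, so the high-density stress band dates to 2002 − 6 = 1996 CE.

1996 CE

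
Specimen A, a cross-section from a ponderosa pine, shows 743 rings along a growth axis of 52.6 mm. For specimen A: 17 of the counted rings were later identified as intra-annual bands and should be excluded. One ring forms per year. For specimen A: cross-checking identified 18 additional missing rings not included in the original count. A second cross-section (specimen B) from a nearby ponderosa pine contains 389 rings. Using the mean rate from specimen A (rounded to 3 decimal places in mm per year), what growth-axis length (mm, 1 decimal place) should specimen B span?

27.6 mm

Specimen A: correcting the raw count gives 743 − 17 + 18 = 744 true rings.
A: Extension rate ≈ 52.6 / 744 = 0.071 mm/yr.
For B, 0.071 mm/year × 389 years = 27.6 mm.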